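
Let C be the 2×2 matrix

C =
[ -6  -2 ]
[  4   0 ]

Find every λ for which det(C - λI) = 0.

det(C - sI) = (-6 - s)(0 - s) - (-2)·(4) = s^2 + 6s + 8.
This factors as (s + 4)·(s + 2) = 0.
Eigenvalues: -4, -2.

-4, -2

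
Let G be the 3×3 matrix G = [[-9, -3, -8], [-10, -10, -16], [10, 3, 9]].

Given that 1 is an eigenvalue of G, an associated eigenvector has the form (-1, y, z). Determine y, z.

-2, 2

We need (G - 1I)v = 0.
G - 1I = [[-10, -3, -8], [-10, -11, -16], [10, 3, 8]].
Row 1: (-10)·-1 + (-3)·y + (-8)·z = 0
Row 2: (-10)·-1 + (-11)·y + (-16)·z = 0
Row 3: (10)·-1 + (3)·y + (8)·z = 0
Solving gives y = -2, z = 2.
Check: G·(-1, -2, 2) = (-1, -2, 2) = 1·(-1, -2, 2).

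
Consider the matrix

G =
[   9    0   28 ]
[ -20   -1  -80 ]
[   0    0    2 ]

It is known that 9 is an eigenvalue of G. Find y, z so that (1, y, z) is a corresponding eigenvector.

-2, 0

We need (G - 9I)v = 0.
G - 9I = [[0, 0, 28], [-20, -10, -80], [0, 0, -7]].
Row 1: (0)·1 + (0)·y + (28)·z = 0
Row 2: (-20)·1 + (-10)·y + (-80)·z = 0
Row 3: (0)·1 + (0)·y + (-7)·z = 0
Solving gives y = -2, z = 0.
Check: G·(1, -2, 0) = (9, -18, 0) = 9·(1, -2, 0).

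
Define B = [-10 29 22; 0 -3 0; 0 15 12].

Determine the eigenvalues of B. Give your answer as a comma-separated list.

Set up det(λI - B) = 0.
Cofactor expansion gives p(λ) = λ^3 + λ^2 - 126λ - 360.
Rational-root test: λ = -3 gives p(-3) = 0.
Factor out (λ + 3): p(λ) = (λ + 3)·(λ^2 - 2λ - 120).
The quadratic factors as (λ + 10)·(λ - 12).
Eigenvalues: -10, -3, 12.

-10, -3, 12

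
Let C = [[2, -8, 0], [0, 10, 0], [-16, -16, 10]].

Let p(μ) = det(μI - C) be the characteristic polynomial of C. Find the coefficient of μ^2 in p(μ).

-22

The coefficient of μ^2 of det(μI - C) is −trace(C).
trace(C) = (2) + (10) + (10) = 22, so the coefficient is -22.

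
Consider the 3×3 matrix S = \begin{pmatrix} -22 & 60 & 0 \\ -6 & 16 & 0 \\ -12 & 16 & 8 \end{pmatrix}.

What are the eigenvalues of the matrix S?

-4, -2, 8

The characteristic polynomial is p(t) = det(tI - S).
Cofactor expansion gives p(t) = t^3 - 2t^2 - 40t - 64.
Try t = 8: p(8) = 0, so 8 is a root.
Factor out (t - 8): p(t) = (t - 8)·(t^2 + 6t + 8).
The quadratic factors as (t + 4)·(t + 2).
Eigenvalues: -4, -2, 8.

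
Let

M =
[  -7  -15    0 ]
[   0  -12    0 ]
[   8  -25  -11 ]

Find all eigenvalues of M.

-12, -11, -7

The characteristic polynomial is p(r) = det(rI - M).
Expanding the 3×3 determinant: p(r) = r^3 + 30r^2 + 293r + 924.
Try r = -12: p(-12) = 0, so -12 is a root.
Dividing by (r + 12) leaves r^2 + 18r + 77.
The quadratic factors as (r + 11)·(r + 7).
Eigenvalues: -12, -11, -7.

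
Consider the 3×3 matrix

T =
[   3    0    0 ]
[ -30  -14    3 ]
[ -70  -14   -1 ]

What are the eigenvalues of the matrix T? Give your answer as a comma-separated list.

The characteristic polynomial is p(λ) = det(λI - T).
Expanding the 3×3 determinant: p(λ) = λ^3 + 12λ^2 + 11λ - 168.
Since p(-8) = 0, λ = -8 is a root.
Dividing by (λ + 8) leaves λ^2 + 4λ - 21.
The quadratic factors as (λ + 7)·(λ - 3).
Eigenvalues: -8, -7, 3.

-8, -7, 3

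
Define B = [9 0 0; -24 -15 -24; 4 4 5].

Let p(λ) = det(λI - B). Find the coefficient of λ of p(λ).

-69

p(λ) = λ^3 + λ^2 - 69λ - 189.
The coefficient of λ is -69.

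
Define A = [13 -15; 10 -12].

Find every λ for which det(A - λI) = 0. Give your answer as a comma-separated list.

det(A - λI) = (13 - λ)(-12 - λ) - (-15)·(10) = λ^2 - λ - 6.
This factors as (λ + 2)·(λ - 3) = 0.
Eigenvalues: -2, 3.

-2, 3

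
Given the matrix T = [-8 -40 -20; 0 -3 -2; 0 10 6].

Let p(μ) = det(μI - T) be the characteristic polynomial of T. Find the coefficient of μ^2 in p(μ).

The coefficient of μ^2 of det(μI - T) is −trace(T).
trace(T) = (-8) + (-3) + (6) = -5, so the coefficient is 5.

5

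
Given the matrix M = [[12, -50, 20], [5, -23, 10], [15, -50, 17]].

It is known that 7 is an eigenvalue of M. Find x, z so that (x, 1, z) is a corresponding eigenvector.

2, 2

We need (M - 7I)v = 0.
M - 7I = [[5, -50, 20], [5, -30, 10], [15, -50, 10]].
Row 1: (5)·x + (-50)·1 + (20)·z = 0
Row 2: (5)·x + (-30)·1 + (10)·z = 0
Row 3: (15)·x + (-50)·1 + (10)·z = 0
Solving gives x = 2, z = 2.
Check: M·(2, 1, 2) = (14, 7, 14) = 7·(2, 1, 2).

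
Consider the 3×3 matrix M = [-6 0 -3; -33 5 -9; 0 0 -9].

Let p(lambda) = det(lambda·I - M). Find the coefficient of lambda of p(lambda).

p(lambda) = lambda^3 + 10·lambda^2 - 21·lambda - 270.
The coefficient of lambda is -21.

-21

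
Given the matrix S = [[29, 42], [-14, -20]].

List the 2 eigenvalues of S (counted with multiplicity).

det(S - λI) = (29 - λ)(-20 - λ) - (42)·(-14) = λ^2 - 9λ + 8.
This factors as (λ - 1)·(λ - 8) = 0.
Eigenvalues: 1, 8.

1, 8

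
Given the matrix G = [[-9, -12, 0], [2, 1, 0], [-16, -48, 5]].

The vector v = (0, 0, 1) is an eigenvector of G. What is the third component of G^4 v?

625

First find the eigenvalue: Gv = (0, 0, 5) = 5·(0, 0, 1), so λ = 5.
Then G^4 v = λ^4·v = 5^4·(0, 0, 1) = 625·(0, 0, 1) = (0, 0, 625).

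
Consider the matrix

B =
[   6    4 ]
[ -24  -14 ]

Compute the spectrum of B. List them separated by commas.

-6, -2

det(B - tI) = (6 - t)(-14 - t) - (4)·(-24) = t^2 + 8t + 12.
This factors as (t + 6)·(t + 2) = 0.
Eigenvalues: -6, -2.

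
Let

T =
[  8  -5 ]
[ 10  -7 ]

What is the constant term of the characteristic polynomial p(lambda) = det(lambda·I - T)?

p(0) = det(0·I − T) = det(−T) = (−1)^2·det(T).
det(T) = -6, so p(0) = -6.

-6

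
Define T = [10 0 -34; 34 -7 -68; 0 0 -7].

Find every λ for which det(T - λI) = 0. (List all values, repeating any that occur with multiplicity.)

-7, -7, 10

The characteristic polynomial is p(lambda) = det(lambda·I - T).
Expanding the 3×3 determinant: p(lambda) = lambda^3 + 4·lambda^2 - 91·lambda - 490.
Rational-root test: lambda = -7 gives p(-7) = 0.
Factor out (lambda + 7): p(lambda) = (lambda + 7)·(lambda^2 - 3·lambda - 70).
The quadratic factors as (lambda + 7)·(lambda - 10).
Eigenvalues: -7, -7, 10.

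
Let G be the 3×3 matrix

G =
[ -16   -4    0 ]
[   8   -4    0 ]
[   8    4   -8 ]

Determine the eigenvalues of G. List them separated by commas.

The characteristic polynomial is p(μ) = det(μI - G).
Expanding the 3×3 determinant: p(μ) = μ^3 + 28μ^2 + 256μ + 768.
Try μ = -12: p(-12) = 0, so -12 is a root.
Factor out (μ + 12): p(μ) = (μ + 12)·(μ^2 + 16μ + 64).
The quadratic factor is (μ + 8)^2.
Eigenvalues: -12, -8, -8.

-12, -8, -8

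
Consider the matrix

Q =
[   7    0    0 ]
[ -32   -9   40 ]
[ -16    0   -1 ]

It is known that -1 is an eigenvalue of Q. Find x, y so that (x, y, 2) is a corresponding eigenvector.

0, 10

We need (Q + 1I)v = 0.
Q + 1I = [[8, 0, 0], [-32, -8, 40], [-16, 0, 0]].
Row 1: (8)·x + (0)·y + (0)·2 = 0
Row 2: (-32)·x + (-8)·y + (40)·2 = 0
Row 3: (-16)·x + (0)·y + (0)·2 = 0
Solving gives x = 0, y = 10.
Check: Q·(0, 10, 2) = (0, -10, -2) = -1·(0, 10, 2).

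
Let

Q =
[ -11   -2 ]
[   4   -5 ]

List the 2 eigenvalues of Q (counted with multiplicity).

det(Q - tI) = (-11 - t)(-5 - t) - (-2)·(4) = t^2 + 16t + 63.
This factors as (t + 9)·(t + 7) = 0.
Eigenvalues: -9, -7.

-9, -7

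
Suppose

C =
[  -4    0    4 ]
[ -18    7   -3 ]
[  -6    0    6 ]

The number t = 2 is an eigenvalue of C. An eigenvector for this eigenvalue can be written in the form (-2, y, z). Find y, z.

-9, -3

We need (C - 2I)v = 0.
C - 2I = [[-6, 0, 4], [-18, 5, -3], [-6, 0, 4]].
Row 1: (-6)·-2 + (0)·y + (4)·z = 0
Row 2: (-18)·-2 + (5)·y + (-3)·z = 0
Row 3: (-6)·-2 + (0)·y + (4)·z = 0
Solving gives y = -9, z = -3.
Check: C·(-2, -9, -3) = (-4, -18, -6) = 2·(-2, -9, -3).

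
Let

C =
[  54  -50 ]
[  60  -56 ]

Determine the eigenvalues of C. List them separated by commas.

-6, 4

det(C - μI) = (54 - μ)(-56 - μ) - (-50)·(60) = μ^2 + 2μ - 24.
This factors as (μ + 6)·(μ - 4) = 0.
Eigenvalues: -6, 4.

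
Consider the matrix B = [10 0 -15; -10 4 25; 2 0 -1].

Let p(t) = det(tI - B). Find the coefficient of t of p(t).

56

p(t) = t^3 - 13t^2 + 56t - 80.
The coefficient of t is 56.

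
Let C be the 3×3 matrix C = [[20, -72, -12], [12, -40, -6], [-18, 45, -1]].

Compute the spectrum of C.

Set up det(λI - C) = 0.
Expanding along the first row, p(λ) = λ^3 + 21λ^2 + 138λ + 280.
Try λ = -4: p(-4) = 0, so -4 is a root.
Factor out (λ + 4): p(λ) = (λ + 4)·(λ^2 + 17λ + 70).
The quadratic factors as (λ + 10)·(λ + 7).
Eigenvalues: -10, -7, -4.

-10, -7, -4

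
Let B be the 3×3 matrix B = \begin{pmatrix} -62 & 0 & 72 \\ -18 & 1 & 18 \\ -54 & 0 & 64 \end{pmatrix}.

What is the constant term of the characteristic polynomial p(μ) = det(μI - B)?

80

p(0) = det(0·I − B) = det(−B) = (−1)^3·det(B).
det(B) = -80, so p(0) = 80.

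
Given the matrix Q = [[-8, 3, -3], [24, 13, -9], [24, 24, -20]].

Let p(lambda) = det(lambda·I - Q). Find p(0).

p(0) = det(0·I − Q) = det(−Q) = (−1)^3·det(Q).
det(Q) = 352, so p(0) = -352.

-352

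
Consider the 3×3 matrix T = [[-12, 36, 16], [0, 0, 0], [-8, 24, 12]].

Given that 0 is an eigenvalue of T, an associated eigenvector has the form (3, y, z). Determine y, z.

We need (T)v = 0.
T = [[-12, 36, 16], [0, 0, 0], [-8, 24, 12]].
Row 1: (-12)·3 + (36)·y + (16)·z = 0
Row 2: (0)·3 + (0)·y + (0)·z = 0
Row 3: (-8)·3 + (24)·y + (12)·z = 0
Solving gives y = 1, z = 0.
Check: T·(3, 1, 0) = (0, 0, 0) = 0·(3, 1, 0).

1, 0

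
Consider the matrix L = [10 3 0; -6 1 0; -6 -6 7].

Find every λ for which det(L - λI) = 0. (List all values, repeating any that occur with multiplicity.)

4, 7, 7

The characteristic polynomial is p(s) = det(sI - L).
Expanding the 3×3 determinant: p(s) = s^3 - 18s^2 + 105s - 196.
Try s = 4: p(4) = 0, so 4 is a root.
Dividing by (s - 4) leaves s^2 - 14s + 49.
The quadratic factor is (s - 7)^2.
Eigenvalues: 4, 7, 7.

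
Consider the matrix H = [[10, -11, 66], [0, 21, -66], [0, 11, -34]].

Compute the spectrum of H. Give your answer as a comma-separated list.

-12, -1, 10

Set up det(λI - H) = 0.
Cofactor expansion gives p(λ) = λ^3 + 3λ^2 - 118λ - 120.
Since p(10) = 0, λ = 10 is a root.
Factor out (λ - 10): p(λ) = (λ - 10)·(λ^2 + 13λ + 12).
The quadratic factors as (λ + 12)·(λ + 1).
Eigenvalues: -12, -1, 10.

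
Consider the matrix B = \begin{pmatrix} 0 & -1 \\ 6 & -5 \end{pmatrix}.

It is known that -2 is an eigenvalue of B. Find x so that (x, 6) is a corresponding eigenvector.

We need (B + 2I)v = 0.
B + 2I = [[2, -1], [6, -3]].
Row 1: (2)·x + (-1)·6 = 0
Row 2: (6)·x + (-3)·6 = 0
Solving gives x = 3.
Check: B·(3, 6) = (-6, -12) = -2·(3, 6).

3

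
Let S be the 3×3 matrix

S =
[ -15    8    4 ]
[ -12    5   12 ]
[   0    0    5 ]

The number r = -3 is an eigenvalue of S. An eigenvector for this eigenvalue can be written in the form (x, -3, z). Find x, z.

We need (S + 3I)v = 0.
S + 3I = [[-12, 8, 4], [-12, 8, 12], [0, 0, 8]].
Row 1: (-12)·x + (8)·-3 + (4)·z = 0
Row 2: (-12)·x + (8)·-3 + (12)·z = 0
Row 3: (0)·x + (0)·-3 + (8)·z = 0
Solving gives x = -2, z = 0.
Check: S·(-2, -3, 0) = (6, 9, 0) = -3·(-2, -3, 0).

-2, 0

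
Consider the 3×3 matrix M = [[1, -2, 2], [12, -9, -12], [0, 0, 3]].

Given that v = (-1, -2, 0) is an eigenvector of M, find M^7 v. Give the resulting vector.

First find the eigenvalue: Mv = (3, 6, 0) = -3·(-1, -2, 0), so λ = -3.
Then M^7 v = λ^7·v = (-3)^7·(-1, -2, 0) = -2187·(-1, -2, 0) = (2187, 4374, 0).

(2187, 4374, 0)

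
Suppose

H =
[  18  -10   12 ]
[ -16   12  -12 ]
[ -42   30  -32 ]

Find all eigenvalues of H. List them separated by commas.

Set up det(lambda·I - H) = 0.
Cofactor expansion gives p(lambda) = lambda^3 + 2·lambda^2 - 40·lambda + 64.
Since p(2) = 0, lambda = 2 is a root.
Dividing by (lambda - 2) leaves lambda^2 + 4·lambda - 32.
The quadratic factors as (lambda + 8)·(lambda - 4).
Eigenvalues: -8, 2, 4.

-8, 2, 4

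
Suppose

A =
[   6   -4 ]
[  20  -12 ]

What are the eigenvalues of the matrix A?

-4, -2

det(A - μI) = (6 - μ)(-12 - μ) - (-4)·(20) = μ^2 + 6μ + 8.
This factors as (μ + 4)·(μ + 2) = 0.
Eigenvalues: -4, -2.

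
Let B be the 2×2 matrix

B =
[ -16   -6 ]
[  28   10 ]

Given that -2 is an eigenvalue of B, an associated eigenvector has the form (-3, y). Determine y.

We need (B + 2I)v = 0.
B + 2I = [[-14, -6], [28, 12]].
Row 1: (-14)·-3 + (-6)·y = 0
Row 2: (28)·-3 + (12)·y = 0
Solving gives y = 7.
Check: B·(-3, 7) = (6, -14) = -2·(-3, 7).

7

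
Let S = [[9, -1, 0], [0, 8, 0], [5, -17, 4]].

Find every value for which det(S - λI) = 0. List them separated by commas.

Set up det(tI - S) = 0.
Expanding along the first row, p(t) = t^3 - 21t^2 + 140t - 288.
Try t = 4: p(4) = 0, so 4 is a root.
Dividing by (t - 4) leaves t^2 - 17t + 72.
The quadratic factors as (t - 8)·(t - 9).
Eigenvalues: 4, 8, 9.

4, 8, 9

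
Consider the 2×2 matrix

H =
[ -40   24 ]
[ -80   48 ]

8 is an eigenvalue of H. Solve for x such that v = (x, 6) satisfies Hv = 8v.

We need (H - 8I)v = 0.
H - 8I = [[-48, 24], [-80, 40]].
Row 1: (-48)·x + (24)·6 = 0
Row 2: (-80)·x + (40)·6 = 0
Solving gives x = 3.
Check: H·(3, 6) = (24, 48) = 8·(3, 6).

3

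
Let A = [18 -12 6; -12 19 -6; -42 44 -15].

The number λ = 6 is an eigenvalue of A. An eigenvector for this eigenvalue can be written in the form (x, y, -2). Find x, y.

1, 0

We need (A - 6I)v = 0.
A - 6I = [[12, -12, 6], [-12, 13, -6], [-42, 44, -21]].
Row 1: (12)·x + (-12)·y + (6)·-2 = 0
Row 2: (-12)·x + (13)·y + (-6)·-2 = 0
Row 3: (-42)·x + (44)·y + (-21)·-2 = 0
Solving gives x = 1, y = 0.
Check: A·(1, 0, -2) = (6, 0, -12) = 6·(1, 0, -2).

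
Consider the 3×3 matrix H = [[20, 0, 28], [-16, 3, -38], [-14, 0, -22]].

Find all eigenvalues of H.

The characteristic polynomial is p(lambda) = det(lambda·I - H).
Expanding the 3×3 determinant: p(lambda) = lambda^3 - lambda^2 - 54·lambda + 144.
Since p(6) = 0, lambda = 6 is a root.
Dividing by (lambda - 6) leaves lambda^2 + 5·lambda - 24.
The quadratic factors as (lambda + 8)·(lambda - 3).
Eigenvalues: -8, 3, 6.

-8, 3, 6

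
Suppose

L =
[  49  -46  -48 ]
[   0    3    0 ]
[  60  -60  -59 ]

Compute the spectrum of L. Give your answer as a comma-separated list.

-11, 1, 3

The characteristic polynomial is p(t) = det(tI - L).
Expanding the 3×3 determinant: p(t) = t^3 + 7t^2 - 41t + 33.
Rational-root test: t = 3 gives p(3) = 0.
Dividing by (t - 3) leaves t^2 + 10t - 11.
The quadratic factors as (t + 11)·(t - 1).
Eigenvalues: -11, 1, 3.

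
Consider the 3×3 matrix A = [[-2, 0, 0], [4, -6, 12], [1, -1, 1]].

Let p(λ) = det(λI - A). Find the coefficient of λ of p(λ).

16

p(λ) = λ^3 + 7λ^2 + 16λ + 12.
The coefficient of λ is 16.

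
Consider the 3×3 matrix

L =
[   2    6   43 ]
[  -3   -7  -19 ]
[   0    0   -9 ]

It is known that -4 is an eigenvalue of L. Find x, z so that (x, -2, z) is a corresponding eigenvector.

We need (L + 4I)v = 0.
L + 4I = [[6, 6, 43], [-3, -3, -19], [0, 0, -5]].
Row 1: (6)·x + (6)·-2 + (43)·z = 0
Row 2: (-3)·x + (-3)·-2 + (-19)·z = 0
Row 3: (0)·x + (0)·-2 + (-5)·z = 0
Solving gives x = 2, z = 0.
Check: L·(2, -2, 0) = (-8, 8, 0) = -4·(2, -2, 0).

2, 0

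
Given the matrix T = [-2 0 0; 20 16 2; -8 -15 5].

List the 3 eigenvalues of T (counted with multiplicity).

-2, 10, 11

Set up det(sI - T) = 0.
Expanding the 3×3 determinant: p(s) = s^3 - 19s^2 + 68s + 220.
Rational-root test: s = -2 gives p(-2) = 0.
Dividing by (s + 2) leaves s^2 - 21s + 110.
The quadratic factors as (s - 10)·(s - 11).
Eigenvalues: -2, 10, 11.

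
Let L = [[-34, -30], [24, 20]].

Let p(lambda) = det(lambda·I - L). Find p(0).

p(0) = det(0·I − L) = det(−L) = (−1)^2·det(L).
det(L) = 40, so p(0) = 40.

40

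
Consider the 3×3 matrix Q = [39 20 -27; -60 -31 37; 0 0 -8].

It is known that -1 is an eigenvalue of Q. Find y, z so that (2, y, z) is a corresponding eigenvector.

-4, 0

We need (Q + 1I)v = 0.
Q + 1I = [[40, 20, -27], [-60, -30, 37], [0, 0, -7]].
Row 1: (40)·2 + (20)·y + (-27)·z = 0
Row 2: (-60)·2 + (-30)·y + (37)·z = 0
Row 3: (0)·2 + (0)·y + (-7)·z = 0
Solving gives y = -4, z = 0.
Check: Q·(2, -4, 0) = (-2, 4, 0) = -1·(2, -4, 0).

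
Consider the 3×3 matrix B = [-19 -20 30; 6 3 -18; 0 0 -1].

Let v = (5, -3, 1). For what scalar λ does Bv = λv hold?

Compute Bv: B·(5, -3, 1) = (-5, 3, -1).
Since Bv = λv, compare component 1: -5 = λ·5, so λ = -1.

-1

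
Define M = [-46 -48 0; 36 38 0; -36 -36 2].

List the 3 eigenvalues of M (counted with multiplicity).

Compute the characteristic polynomial p(μ) = det(μI - M).
Expanding along the first row, p(μ) = μ^3 + 6μ^2 - 36μ + 40.
Rational-root test: μ = 2 gives p(2) = 0.
Factor out (μ - 2): p(μ) = (μ - 2)·(μ^2 + 8μ - 20).
The quadratic factors as (μ + 10)·(μ - 2).
Eigenvalues: -10, 2, 2.

-10, 2, 2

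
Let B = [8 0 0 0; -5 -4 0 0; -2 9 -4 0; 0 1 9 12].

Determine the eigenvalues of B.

B is lower triangular, so its eigenvalues are the diagonal entries.
Diagonal: 8, -4, -4, 12.

-4, -4, 8, 12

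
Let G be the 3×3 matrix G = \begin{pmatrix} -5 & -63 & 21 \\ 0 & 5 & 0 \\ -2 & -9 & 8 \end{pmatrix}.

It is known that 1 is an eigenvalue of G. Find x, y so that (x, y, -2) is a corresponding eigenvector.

We need (G - 1I)v = 0.
G - 1I = [[-6, -63, 21], [0, 4, 0], [-2, -9, 7]].
Row 1: (-6)·x + (-63)·y + (21)·-2 = 0
Row 2: (0)·x + (4)·y + (0)·-2 = 0
Row 3: (-2)·x + (-9)·y + (7)·-2 = 0
Solving gives x = -7, y = 0.
Check: G·(-7, 0, -2) = (-7, 0, -2) = 1·(-7, 0, -2).

-7, 0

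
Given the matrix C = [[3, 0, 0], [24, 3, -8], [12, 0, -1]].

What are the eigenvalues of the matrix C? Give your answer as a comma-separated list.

The characteristic polynomial is p(λ) = det(λI - C).
Expanding the 3×3 determinant: p(λ) = λ^3 - 5λ^2 + 3λ + 9.
Since p(-1) = 0, λ = -1 is a root.
Factor out (λ + 1): p(λ) = (λ + 1)·(λ^2 - 6λ + 9).
The quadratic factor is (λ - 3)^2.
Eigenvalues: -1, 3, 3.

-1, 3, 3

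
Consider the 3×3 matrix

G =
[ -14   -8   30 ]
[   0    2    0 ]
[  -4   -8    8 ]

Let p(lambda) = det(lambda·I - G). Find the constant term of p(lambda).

p(lambda) = lambda^3 + 4·lambda^2 - 4·lambda - 16.
The constant term is -16.

-16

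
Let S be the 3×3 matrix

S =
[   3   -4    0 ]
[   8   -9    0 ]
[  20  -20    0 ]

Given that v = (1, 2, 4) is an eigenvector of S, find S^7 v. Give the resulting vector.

(-78125, -156250, -312500)

First find the eigenvalue: Sv = (-5, -10, -20) = -5·(1, 2, 4), so λ = -5.
Then S^7 v = λ^7·v = (-5)^7·(1, 2, 4) = -78125·(1, 2, 4) = (-78125, -156250, -312500).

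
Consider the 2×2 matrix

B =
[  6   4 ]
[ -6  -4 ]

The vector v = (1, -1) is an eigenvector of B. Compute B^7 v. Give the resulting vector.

(128, -128)

First find the eigenvalue: Bv = (2, -2) = 2·(1, -1), so λ = 2.
Then B^7 v = λ^7·v = 2^7·(1, -1) = 128·(1, -1) = (128, -128).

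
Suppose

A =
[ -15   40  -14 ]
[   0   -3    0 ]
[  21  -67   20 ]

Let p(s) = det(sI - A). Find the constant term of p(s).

p(s) = s^3 - 2s^2 - 21s - 18.
The constant term is -18.

-18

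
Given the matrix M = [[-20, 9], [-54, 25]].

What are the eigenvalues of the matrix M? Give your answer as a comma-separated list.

-2, 7

det(M - sI) = (-20 - s)(25 - s) - (9)·(-54) = s^2 - 5s - 14.
This factors as (s + 2)·(s - 7) = 0.
Eigenvalues: -2, 7.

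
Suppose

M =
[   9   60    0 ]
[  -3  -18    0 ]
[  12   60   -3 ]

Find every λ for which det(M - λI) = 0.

Compute the characteristic polynomial p(μ) = det(μI - M).
Expanding the 3×3 determinant: p(μ) = μ^3 + 12μ^2 + 45μ + 54.
Try μ = -3: p(-3) = 0, so -3 is a root.
Factor out (μ + 3): p(μ) = (μ + 3)·(μ^2 + 9μ + 18).
The quadratic factors as (μ + 6)·(μ + 3).
Eigenvalues: -6, -3, -3.

-6, -3, -3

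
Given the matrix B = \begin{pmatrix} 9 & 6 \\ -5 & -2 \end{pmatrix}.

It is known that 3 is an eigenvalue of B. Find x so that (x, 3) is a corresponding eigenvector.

-3

We need (B - 3I)v = 0.
B - 3I = [[6, 6], [-5, -5]].
Row 1: (6)·x + (6)·3 = 0
Row 2: (-5)·x + (-5)·3 = 0
Solving gives x = -3.
Check: B·(-3, 3) = (-9, 9) = 3·(-3, 3).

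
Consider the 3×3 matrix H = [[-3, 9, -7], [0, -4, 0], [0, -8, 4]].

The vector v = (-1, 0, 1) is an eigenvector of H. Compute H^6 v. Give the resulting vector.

(-4096, 0, 4096)

First find the eigenvalue: Hv = (-4, 0, 4) = 4·(-1, 0, 1), so λ = 4.
Then H^6 v = λ^6·v = 4^6·(-1, 0, 1) = 4096·(-1, 0, 1) = (-4096, 0, 4096).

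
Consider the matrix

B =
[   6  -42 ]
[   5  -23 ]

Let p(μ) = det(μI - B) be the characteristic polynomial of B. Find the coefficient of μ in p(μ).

17

The coefficient of μ of det(μI - B) is −trace(B).
trace(B) = (6) + (-23) = -17, so the coefficient is 17.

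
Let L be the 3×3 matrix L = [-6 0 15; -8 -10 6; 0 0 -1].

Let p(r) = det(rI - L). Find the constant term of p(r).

p(r) = r^3 + 17r^2 + 76r + 60.
The constant term is 60.

60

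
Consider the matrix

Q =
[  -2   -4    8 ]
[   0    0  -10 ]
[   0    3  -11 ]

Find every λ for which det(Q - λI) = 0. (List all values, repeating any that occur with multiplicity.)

The characteristic polynomial is p(λ) = det(λI - Q).
Expanding the 3×3 determinant: p(λ) = λ^3 + 13λ^2 + 52λ + 60.
Since p(-2) = 0, λ = -2 is a root.
Factor out (λ + 2): p(λ) = (λ + 2)·(λ^2 + 11λ + 30).
The quadratic factors as (λ + 6)·(λ + 5).
Eigenvalues: -6, -5, -2.

-6, -5, -2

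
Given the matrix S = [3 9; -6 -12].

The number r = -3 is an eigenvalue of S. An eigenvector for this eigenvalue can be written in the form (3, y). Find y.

-2

We need (S + 3I)v = 0.
S + 3I = [[6, 9], [-6, -9]].
Row 1: (6)·3 + (9)·y = 0
Row 2: (-6)·3 + (-9)·y = 0
Solving gives y = -2.
Check: S·(3, -2) = (-9, 6) = -3·(3, -2).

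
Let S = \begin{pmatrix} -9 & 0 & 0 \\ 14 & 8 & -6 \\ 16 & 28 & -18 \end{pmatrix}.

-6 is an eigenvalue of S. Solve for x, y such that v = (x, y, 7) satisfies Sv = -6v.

We need (S + 6I)v = 0.
S + 6I = [[-3, 0, 0], [14, 14, -6], [16, 28, -12]].
Row 1: (-3)·x + (0)·y + (0)·7 = 0
Row 2: (14)·x + (14)·y + (-6)·7 = 0
Row 3: (16)·x + (28)·y + (-12)·7 = 0
Solving gives x = 0, y = 3.
Check: S·(0, 3, 7) = (0, -18, -42) = -6·(0, 3, 7).

0, 3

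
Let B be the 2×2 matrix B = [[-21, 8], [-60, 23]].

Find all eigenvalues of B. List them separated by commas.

det(B - λI) = (-21 - λ)(23 - λ) - (8)·(-60) = λ^2 - 2λ - 3.
This factors as (λ + 1)·(λ - 3) = 0.
Eigenvalues: -1, 3.

-1, 3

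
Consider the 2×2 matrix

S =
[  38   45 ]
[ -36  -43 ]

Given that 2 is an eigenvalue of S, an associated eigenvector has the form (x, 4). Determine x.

We need (S - 2I)v = 0.
S - 2I = [[36, 45], [-36, -45]].
Row 1: (36)·x + (45)·4 = 0
Row 2: (-36)·x + (-45)·4 = 0
Solving gives x = -5.
Check: S·(-5, 4) = (-10, 8) = 2·(-5, 4).

-5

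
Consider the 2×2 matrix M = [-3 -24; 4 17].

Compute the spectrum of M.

det(M - μI) = (-3 - μ)(17 - μ) - (-24)·(4) = μ^2 - 14μ + 45.
This factors as (μ - 5)·(μ - 9) = 0.
Eigenvalues: 5, 9.

5, 9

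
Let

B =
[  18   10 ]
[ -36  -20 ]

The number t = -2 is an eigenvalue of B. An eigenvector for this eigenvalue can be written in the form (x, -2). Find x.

1

We need (B + 2I)v = 0.
B + 2I = [[20, 10], [-36, -18]].
Row 1: (20)·x + (10)·-2 = 0
Row 2: (-36)·x + (-18)·-2 = 0
Solving gives x = 1.
Check: B·(1, -2) = (-2, 4) = -2·(1, -2).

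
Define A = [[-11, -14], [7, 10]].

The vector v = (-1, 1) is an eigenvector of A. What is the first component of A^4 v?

First find the eigenvalue: Av = (-3, 3) = 3·(-1, 1), so λ = 3.
Then A^4 v = λ^4·v = 3^4·(-1, 1) = 81·(-1, 1) = (-81, 81).

-81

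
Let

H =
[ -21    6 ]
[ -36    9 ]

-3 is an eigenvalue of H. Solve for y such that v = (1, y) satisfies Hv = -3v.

3

We need (H + 3I)v = 0.
H + 3I = [[-18, 6], [-36, 12]].
Row 1: (-18)·1 + (6)·y = 0
Row 2: (-36)·1 + (12)·y = 0
Solving gives y = 3.
Check: H·(1, 3) = (-3, -9) = -3·(1, 3).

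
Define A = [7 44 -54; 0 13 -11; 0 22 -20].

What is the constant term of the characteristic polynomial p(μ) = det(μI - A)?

p(0) = det(0·I − A) = det(−A) = (−1)^3·det(A).
det(A) = -126, so p(0) = 126.

126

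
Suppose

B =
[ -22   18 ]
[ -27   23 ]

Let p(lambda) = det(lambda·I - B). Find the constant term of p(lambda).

-20

p(lambda) = lambda^2 - lambda - 20.
The constant term is -20.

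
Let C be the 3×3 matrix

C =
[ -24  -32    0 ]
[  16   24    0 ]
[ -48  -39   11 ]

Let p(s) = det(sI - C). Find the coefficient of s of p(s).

p(s) = s^3 - 11s^2 - 64s + 704.
The coefficient of s is -64.

-64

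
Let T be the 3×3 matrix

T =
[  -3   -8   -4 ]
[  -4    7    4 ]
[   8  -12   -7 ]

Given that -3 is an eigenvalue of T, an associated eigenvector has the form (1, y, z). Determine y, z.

We need (T + 3I)v = 0.
T + 3I = [[0, -8, -4], [-4, 10, 4], [8, -12, -4]].
Row 1: (0)·1 + (-8)·y + (-4)·z = 0
Row 2: (-4)·1 + (10)·y + (4)·z = 0
Row 3: (8)·1 + (-12)·y + (-4)·z = 0
Solving gives y = 2, z = -4.
Check: T·(1, 2, -4) = (-3, -6, 12) = -3·(1, 2, -4).

2, -4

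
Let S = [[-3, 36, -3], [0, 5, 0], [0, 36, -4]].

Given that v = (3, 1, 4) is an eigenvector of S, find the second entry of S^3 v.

First find the eigenvalue: Sv = (15, 5, 20) = 5·(3, 1, 4), so λ = 5.
Then S^3 v = λ^3·v = 5^3·(3, 1, 4) = 125·(3, 1, 4) = (375, 125, 500).

125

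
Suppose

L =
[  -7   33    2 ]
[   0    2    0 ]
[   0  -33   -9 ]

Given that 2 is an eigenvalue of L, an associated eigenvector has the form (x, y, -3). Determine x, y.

3, 1

We need (L - 2I)v = 0.
L - 2I = [[-9, 33, 2], [0, 0, 0], [0, -33, -11]].
Row 1: (-9)·x + (33)·y + (2)·-3 = 0
Row 2: (0)·x + (0)·y + (0)·-3 = 0
Row 3: (0)·x + (-33)·y + (-11)·-3 = 0
Solving gives x = 3, y = 1.
Check: L·(3, 1, -3) = (6, 2, -6) = 2·(3, 1, -3).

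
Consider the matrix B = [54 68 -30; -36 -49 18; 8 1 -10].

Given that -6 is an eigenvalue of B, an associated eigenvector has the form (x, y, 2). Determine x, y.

1, 0

We need (B + 6I)v = 0.
B + 6I = [[60, 68, -30], [-36, -43, 18], [8, 1, -4]].
Row 1: (60)·x + (68)·y + (-30)·2 = 0
Row 2: (-36)·x + (-43)·y + (18)·2 = 0
Row 3: (8)·x + (1)·y + (-4)·2 = 0
Solving gives x = 1, y = 0.
Check: B·(1, 0, 2) = (-6, 0, -12) = -6·(1, 0, 2).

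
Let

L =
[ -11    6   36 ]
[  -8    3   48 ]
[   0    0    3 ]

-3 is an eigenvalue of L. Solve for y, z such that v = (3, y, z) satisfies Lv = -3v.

4, 0

We need (L + 3I)v = 0.
L + 3I = [[-8, 6, 36], [-8, 6, 48], [0, 0, 6]].
Row 1: (-8)·3 + (6)·y + (36)·z = 0
Row 2: (-8)·3 + (6)·y + (48)·z = 0
Row 3: (0)·3 + (0)·y + (6)·z = 0
Solving gives y = 4, z = 0.
Check: L·(3, 4, 0) = (-9, -12, 0) = -3·(3, 4, 0).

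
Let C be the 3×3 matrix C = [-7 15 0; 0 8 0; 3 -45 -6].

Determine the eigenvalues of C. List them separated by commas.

-7, -6, 8

Compute the characteristic polynomial p(t) = det(tI - C).
Cofactor expansion gives p(t) = t^3 + 5t^2 - 62t - 336.
Try t = -6: p(-6) = 0, so -6 is a root.
Dividing by (t + 6) leaves t^2 - t - 56.
The quadratic factors as (t + 7)·(t - 8).
Eigenvalues: -7, -6, 8.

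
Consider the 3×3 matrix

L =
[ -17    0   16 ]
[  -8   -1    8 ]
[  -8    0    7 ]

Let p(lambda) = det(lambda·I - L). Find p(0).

p(0) = det(0·I − L) = det(−L) = (−1)^3·det(L).
det(L) = -9, so p(0) = 9.

9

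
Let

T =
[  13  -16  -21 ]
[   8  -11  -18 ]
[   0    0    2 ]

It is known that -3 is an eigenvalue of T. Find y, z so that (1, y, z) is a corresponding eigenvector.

1, 0

We need (T + 3I)v = 0.
T + 3I = [[16, -16, -21], [8, -8, -18], [0, 0, 5]].
Row 1: (16)·1 + (-16)·y + (-21)·z = 0
Row 2: (8)·1 + (-8)·y + (-18)·z = 0
Row 3: (0)·1 + (0)·y + (5)·z = 0
Solving gives y = 1, z = 0.
Check: T·(1, 1, 0) = (-3, -3, 0) = -3·(1, 1, 0).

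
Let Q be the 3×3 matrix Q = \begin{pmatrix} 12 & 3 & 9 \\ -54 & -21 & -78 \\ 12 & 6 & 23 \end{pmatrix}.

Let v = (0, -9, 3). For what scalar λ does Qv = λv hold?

Compute Qv: Q·(0, -9, 3) = (0, -45, 15).
Since Qv = λv, compare component 2: -45 = λ·-9, so λ = 5.

5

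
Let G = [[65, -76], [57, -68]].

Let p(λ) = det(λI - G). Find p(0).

-88

p(0) = det(0·I − G) = det(−G) = (−1)^2·det(G).
det(G) = -88, so p(0) = -88.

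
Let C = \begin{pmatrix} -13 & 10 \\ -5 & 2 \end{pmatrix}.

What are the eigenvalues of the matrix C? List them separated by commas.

det(C - lambda·I) = (-13 - lambda)(2 - lambda) - (10)·(-5) = lambda^2 + 11·lambda + 24.
This factors as (lambda + 8)·(lambda + 3) = 0.
Eigenvalues: -8, -3.

-8, -3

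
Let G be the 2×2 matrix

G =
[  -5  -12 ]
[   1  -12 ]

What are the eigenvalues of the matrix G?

-9, -8

det(G - rI) = (-5 - r)(-12 - r) - (-12)·(1) = r^2 + 17r + 72.
This factors as (r + 9)·(r + 8) = 0.
Eigenvalues: -9, -8.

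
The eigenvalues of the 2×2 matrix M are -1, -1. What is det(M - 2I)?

9

If M has eigenvalues -1, -1, then M - 2I has eigenvalues -3, -3.
det(M - 2I) = (-3) · (-3) = 9.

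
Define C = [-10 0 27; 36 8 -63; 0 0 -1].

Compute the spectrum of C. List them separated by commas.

-10, -1, 8

Set up det(μI - C) = 0.
Expanding the 3×3 determinant: p(μ) = μ^3 + 3μ^2 - 78μ - 80.
Since p(-1) = 0, μ = -1 is a root.
Dividing by (μ + 1) leaves μ^2 + 2μ - 80.
The quadratic factors as (μ + 10)·(μ - 8).
Eigenvalues: -10, -1, 8.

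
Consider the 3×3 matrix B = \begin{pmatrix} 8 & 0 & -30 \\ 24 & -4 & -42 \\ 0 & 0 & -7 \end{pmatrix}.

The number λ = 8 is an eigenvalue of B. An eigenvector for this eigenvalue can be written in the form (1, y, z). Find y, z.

We need (B - 8I)v = 0.
B - 8I = [[0, 0, -30], [24, -12, -42], [0, 0, -15]].
Row 1: (0)·1 + (0)·y + (-30)·z = 0
Row 2: (24)·1 + (-12)·y + (-42)·z = 0
Row 3: (0)·1 + (0)·y + (-15)·z = 0
Solving gives y = 2, z = 0.
Check: B·(1, 2, 0) = (8, 16, 0) = 8·(1, 2, 0).

2, 0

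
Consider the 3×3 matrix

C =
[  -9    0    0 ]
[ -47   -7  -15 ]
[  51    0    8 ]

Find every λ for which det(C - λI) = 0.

The characteristic polynomial is p(lambda) = det(lambda·I - C).
Expanding the 3×3 determinant: p(lambda) = lambda^3 + 8·lambda^2 - 65·lambda - 504.
Since p(-9) = 0, lambda = -9 is a root.
Dividing by (lambda + 9) leaves lambda^2 - lambda - 56.
The quadratic factors as (lambda + 7)·(lambda - 8).
Eigenvalues: -9, -7, 8.

-9, -7, 8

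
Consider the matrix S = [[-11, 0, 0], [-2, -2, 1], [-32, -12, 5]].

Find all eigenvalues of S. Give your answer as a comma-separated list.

-11, 1, 2

Compute the characteristic polynomial p(s) = det(sI - S).
Expanding the 3×3 determinant: p(s) = s^3 + 8s^2 - 31s + 22.
Rational-root test: s = 2 gives p(2) = 0.
Factor out (s - 2): p(s) = (s - 2)·(s^2 + 10s - 11).
The quadratic factors as (s + 11)·(s - 1).
Eigenvalues: -11, 1, 2.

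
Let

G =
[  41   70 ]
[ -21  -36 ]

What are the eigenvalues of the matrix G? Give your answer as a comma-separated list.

-1, 6

det(G - μI) = (41 - μ)(-36 - μ) - (70)·(-21) = μ^2 - 5μ - 6.
This factors as (μ + 1)·(μ - 6) = 0.
Eigenvalues: -1, 6.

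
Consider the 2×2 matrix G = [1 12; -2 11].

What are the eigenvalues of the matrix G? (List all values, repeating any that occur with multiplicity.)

det(G - μI) = (1 - μ)(11 - μ) - (12)·(-2) = μ^2 - 12μ + 35.
This factors as (μ - 5)·(μ - 7) = 0.
Eigenvalues: 5, 7.

5, 7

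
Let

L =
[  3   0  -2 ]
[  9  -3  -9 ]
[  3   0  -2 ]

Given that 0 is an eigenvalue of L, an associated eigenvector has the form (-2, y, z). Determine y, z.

3, -3

We need (L)v = 0.
L = [[3, 0, -2], [9, -3, -9], [3, 0, -2]].
Row 1: (3)·-2 + (0)·y + (-2)·z = 0
Row 2: (9)·-2 + (-3)·y + (-9)·z = 0
Row 3: (3)·-2 + (0)·y + (-2)·z = 0
Solving gives y = 3, z = -3.
Check: L·(-2, 3, -3) = (0, 0, 0) = 0·(-2, 3, -3).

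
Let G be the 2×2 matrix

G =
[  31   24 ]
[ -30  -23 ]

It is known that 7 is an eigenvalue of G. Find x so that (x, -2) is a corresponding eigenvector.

We need (G - 7I)v = 0.
G - 7I = [[24, 24], [-30, -30]].
Row 1: (24)·x + (24)·-2 = 0
Row 2: (-30)·x + (-30)·-2 = 0
Solving gives x = 2.
Check: G·(2, -2) = (14, -14) = 7·(2, -2).

2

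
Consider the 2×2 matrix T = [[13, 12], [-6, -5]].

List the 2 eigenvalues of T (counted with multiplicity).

1, 7

det(T - λI) = (13 - λ)(-5 - λ) - (12)·(-6) = λ^2 - 8λ + 7.
This factors as (λ - 1)·(λ - 7) = 0.
Eigenvalues: 1, 7.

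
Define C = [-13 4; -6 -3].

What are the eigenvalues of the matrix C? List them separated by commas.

det(C - λI) = (-13 - λ)(-3 - λ) - (4)·(-6) = λ^2 + 16λ + 63.
This factors as (λ + 9)·(λ + 7) = 0.
Eigenvalues: -9, -7.

-9, -7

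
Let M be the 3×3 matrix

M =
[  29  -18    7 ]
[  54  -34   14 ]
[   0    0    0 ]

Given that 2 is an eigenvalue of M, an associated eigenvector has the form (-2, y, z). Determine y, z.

-3, 0

We need (M - 2I)v = 0.
M - 2I = [[27, -18, 7], [54, -36, 14], [0, 0, -2]].
Row 1: (27)·-2 + (-18)·y + (7)·z = 0
Row 2: (54)·-2 + (-36)·y + (14)·z = 0
Row 3: (0)·-2 + (0)·y + (-2)·z = 0
Solving gives y = -3, z = 0.
Check: M·(-2, -3, 0) = (-4, -6, 0) = 2·(-2, -3, 0).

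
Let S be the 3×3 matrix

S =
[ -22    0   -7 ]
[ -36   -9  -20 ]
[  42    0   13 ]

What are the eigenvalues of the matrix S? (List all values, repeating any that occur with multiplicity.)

-9, -8, -1

Compute the characteristic polynomial p(lambda) = det(lambda·I - S).
Cofactor expansion gives p(lambda) = lambda^3 + 18·lambda^2 + 89·lambda + 72.
Since p(-1) = 0, lambda = -1 is a root.
Dividing by (lambda + 1) leaves lambda^2 + 17·lambda + 72.
The quadratic factors as (lambda + 9)·(lambda + 8).
Eigenvalues: -9, -8, -1.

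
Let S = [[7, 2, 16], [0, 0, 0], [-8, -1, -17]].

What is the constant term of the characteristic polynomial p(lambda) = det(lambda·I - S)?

0

p(0) = det(0·I − S) = det(−S) = (−1)^3·det(S).
det(S) = 0, so p(0) = 0.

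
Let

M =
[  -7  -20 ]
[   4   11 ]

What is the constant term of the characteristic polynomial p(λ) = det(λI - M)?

p(0) = det(0·I − M) = det(−M) = (−1)^2·det(M).
det(M) = 3, so p(0) = 3.

3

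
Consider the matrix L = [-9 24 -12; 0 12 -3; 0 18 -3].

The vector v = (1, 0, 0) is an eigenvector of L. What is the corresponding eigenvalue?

-9

Compute Lv: L·(1, 0, 0) = (-9, 0, 0).
Since Lv = λv, compare component 1: -9 = λ·1, so λ = -9.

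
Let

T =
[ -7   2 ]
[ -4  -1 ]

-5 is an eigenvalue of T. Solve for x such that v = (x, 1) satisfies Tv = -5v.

1

We need (T + 5I)v = 0.
T + 5I = [[-2, 2], [-4, 4]].
Row 1: (-2)·x + (2)·1 = 0
Row 2: (-4)·x + (4)·1 = 0
Solving gives x = 1.
Check: T·(1, 1) = (-5, -5) = -5·(1, 1).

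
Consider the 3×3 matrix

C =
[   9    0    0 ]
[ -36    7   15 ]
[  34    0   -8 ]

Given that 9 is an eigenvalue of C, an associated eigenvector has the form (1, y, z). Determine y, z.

We need (C - 9I)v = 0.
C - 9I = [[0, 0, 0], [-36, -2, 15], [34, 0, -17]].
Row 1: (0)·1 + (0)·y + (0)·z = 0
Row 2: (-36)·1 + (-2)·y + (15)·z = 0
Row 3: (34)·1 + (0)·y + (-17)·z = 0
Solving gives y = -3, z = 2.
Check: C·(1, -3, 2) = (9, -27, 18) = 9·(1, -3, 2).

-3, 2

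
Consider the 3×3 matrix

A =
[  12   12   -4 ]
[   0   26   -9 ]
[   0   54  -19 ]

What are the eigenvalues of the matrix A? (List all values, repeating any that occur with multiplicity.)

-1, 8, 12

The characteristic polynomial is p(t) = det(tI - A).
Expanding the 3×3 determinant: p(t) = t^3 - 19t^2 + 76t + 96.
Since p(-1) = 0, t = -1 is a root.
Factor out (t + 1): p(t) = (t + 1)·(t^2 - 20t + 96).
The quadratic factors as (t - 8)·(t - 12).
Eigenvalues: -1, 8, 12.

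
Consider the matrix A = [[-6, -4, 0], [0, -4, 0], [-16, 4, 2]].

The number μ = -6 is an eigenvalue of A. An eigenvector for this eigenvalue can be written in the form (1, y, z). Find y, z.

We need (A + 6I)v = 0.
A + 6I = [[0, -4, 0], [0, 2, 0], [-16, 4, 8]].
Row 1: (0)·1 + (-4)·y + (0)·z = 0
Row 2: (0)·1 + (2)·y + (0)·z = 0
Row 3: (-16)·1 + (4)·y + (8)·z = 0
Solving gives y = 0, z = 2.
Check: A·(1, 0, 2) = (-6, 0, -12) = -6·(1, 0, 2).

0, 2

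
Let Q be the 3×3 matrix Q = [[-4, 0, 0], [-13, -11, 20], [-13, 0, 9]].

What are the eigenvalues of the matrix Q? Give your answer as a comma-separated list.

Compute the characteristic polynomial p(μ) = det(μI - Q).
Expanding the 3×3 determinant: p(μ) = μ^3 + 6μ^2 - 91μ - 396.
Rational-root test: μ = -11 gives p(-11) = 0.
Factor out (μ + 11): p(μ) = (μ + 11)·(μ^2 - 5μ - 36).
The quadratic factors as (μ + 4)·(μ - 9).
Eigenvalues: -11, -4, 9.

-11, -4, 9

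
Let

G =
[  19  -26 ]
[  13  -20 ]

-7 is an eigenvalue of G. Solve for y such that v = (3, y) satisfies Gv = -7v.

3

We need (G + 7I)v = 0.
G + 7I = [[26, -26], [13, -13]].
Row 1: (26)·3 + (-26)·y = 0
Row 2: (13)·3 + (-13)·y = 0
Solving gives y = 3.
Check: G·(3, 3) = (-21, -21) = -7·(3, 3).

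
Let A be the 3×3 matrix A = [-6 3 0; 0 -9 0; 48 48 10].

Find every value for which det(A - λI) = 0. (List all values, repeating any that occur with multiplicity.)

-9, -6, 10

The characteristic polynomial is p(λ) = det(λI - A).
Cofactor expansion gives p(λ) = λ^3 + 5λ^2 - 96λ - 540.
Rational-root test: λ = -6 gives p(-6) = 0.
Factor out (λ + 6): p(λ) = (λ + 6)·(λ^2 - λ - 90).
The quadratic factors as (λ + 9)·(λ - 10).
Eigenvalues: -9, -6, 10.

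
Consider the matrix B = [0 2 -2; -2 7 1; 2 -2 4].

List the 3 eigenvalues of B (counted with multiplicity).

Set up det(tI - B) = 0.
Expanding along the first row, p(t) = t^3 - 11t^2 + 38t - 40.
Rational-root test: t = 2 gives p(2) = 0.
Dividing by (t - 2) leaves t^2 - 9t + 20.
The quadratic factors as (t - 4)·(t - 5).
Eigenvalues: 2, 4, 5.

2, 4, 5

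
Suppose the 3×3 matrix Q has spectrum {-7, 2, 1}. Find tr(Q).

-4

trace(Q) is the sum of the eigenvalues: (-7) + (2) + (1) = -4.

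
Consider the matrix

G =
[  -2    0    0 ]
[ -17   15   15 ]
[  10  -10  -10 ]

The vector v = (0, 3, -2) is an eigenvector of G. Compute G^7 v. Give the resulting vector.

First find the eigenvalue: Gv = (0, 15, -10) = 5·(0, 3, -2), so λ = 5.
Then G^7 v = λ^7·v = 5^7·(0, 3, -2) = 78125·(0, 3, -2) = (0, 234375, -156250).

(0, 234375, -156250)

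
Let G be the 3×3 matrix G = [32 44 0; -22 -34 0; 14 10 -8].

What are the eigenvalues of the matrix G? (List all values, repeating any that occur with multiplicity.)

Compute the characteristic polynomial p(t) = det(tI - G).
Expanding along the first row, p(t) = t^3 + 10t^2 - 104t - 960.
Try t = 10: p(10) = 0, so 10 is a root.
Dividing by (t - 10) leaves t^2 + 20t + 96.
The quadratic factors as (t + 12)·(t + 8).
Eigenvalues: -12, -8, 10.

-12, -8, 10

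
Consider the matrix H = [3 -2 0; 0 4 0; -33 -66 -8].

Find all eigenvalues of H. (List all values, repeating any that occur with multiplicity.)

-8, 3, 4

Set up det(sI - H) = 0.
Cofactor expansion gives p(s) = s^3 + s^2 - 44s + 96.
Since p(-8) = 0, s = -8 is a root.
Factor out (s + 8): p(s) = (s + 8)·(s^2 - 7s + 12).
The quadratic factors as (s - 3)·(s - 4).
Eigenvalues: -8, 3, 4.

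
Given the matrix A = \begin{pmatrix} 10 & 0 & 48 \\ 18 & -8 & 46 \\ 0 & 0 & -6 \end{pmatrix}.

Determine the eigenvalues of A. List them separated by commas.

-8, -6, 10

Compute the characteristic polynomial p(lambda) = det(lambda·I - A).
Expanding along the first row, p(lambda) = lambda^3 + 4·lambda^2 - 92·lambda - 480.
Since p(-6) = 0, lambda = -6 is a root.
Factor out (lambda + 6): p(lambda) = (lambda + 6)·(lambda^2 - 2·lambda - 80).
The quadratic factors as (lambda + 8)·(lambda - 10).
Eigenvalues: -8, -6, 10.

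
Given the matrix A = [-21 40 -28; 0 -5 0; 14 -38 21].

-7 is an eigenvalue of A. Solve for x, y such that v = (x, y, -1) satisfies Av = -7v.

We need (A + 7I)v = 0.
A + 7I = [[-14, 40, -28], [0, 2, 0], [14, -38, 28]].
Row 1: (-14)·x + (40)·y + (-28)·-1 = 0
Row 2: (0)·x + (2)·y + (0)·-1 = 0
Row 3: (14)·x + (-38)·y + (28)·-1 = 0
Solving gives x = 2, y = 0.
Check: A·(2, 0, -1) = (-14, 0, 7) = -7·(2, 0, -1).

2, 0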